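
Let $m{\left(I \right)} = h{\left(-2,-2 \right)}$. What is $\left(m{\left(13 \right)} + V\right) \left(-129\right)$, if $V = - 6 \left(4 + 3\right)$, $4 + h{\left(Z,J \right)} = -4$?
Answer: $6450$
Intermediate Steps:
$h{\left(Z,J \right)} = -8$ ($h{\left(Z,J \right)} = -4 - 4 = -8$)
$V = -42$ ($V = \left(-6\right) 7 = -42$)
$m{\left(I \right)} = -8$
$\left(m{\left(13 \right)} + V\right) \left(-129\right) = \left(-8 - 42\right) \left(-129\right) = \left(-50\right) \left(-129\right) = 6450$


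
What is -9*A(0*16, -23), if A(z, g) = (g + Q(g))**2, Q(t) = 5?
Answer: -2916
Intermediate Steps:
A(z, g) = (5 + g)**2 (A(z, g) = (g + 5)**2 = (5 + g)**2)
-9*A(0*16, -23) = -9*(5 - 23)**2 = -9*(-18)**2 = -9*324 = -2916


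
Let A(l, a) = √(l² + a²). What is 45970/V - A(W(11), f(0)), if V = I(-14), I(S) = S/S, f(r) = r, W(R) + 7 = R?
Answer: 45966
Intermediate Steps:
W(R) = -7 + R
A(l, a) = √(a² + l²)
I(S) = 1
V = 1
45970/V - A(W(11), f(0)) = 45970/1 - √(0² + (-7 + 11)²) = 45970*1 - √(0 + 4²) = 45970 - √(0 + 16) = 45970 - √16 = 45970 - 1*4 = 45970 - 4 = 45966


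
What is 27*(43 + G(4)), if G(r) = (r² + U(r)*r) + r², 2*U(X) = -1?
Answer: 1971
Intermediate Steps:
U(X) = -½ (U(X) = (½)*(-1) = -½)
G(r) = 2*r² - r/2 (G(r) = (r² - r/2) + r² = 2*r² - r/2)
27*(43 + G(4)) = 27*(43 + (½)*4*(-1 + 4*4)) = 27*(43 + (½)*4*(-1 + 16)) = 27*(43 + (½)*4*15) = 27*(43 + 30) = 27*73 = 1971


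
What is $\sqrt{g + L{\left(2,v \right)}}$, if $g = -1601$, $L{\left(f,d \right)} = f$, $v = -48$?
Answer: $i \sqrt{1599} \approx 39.987 i$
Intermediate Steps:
$\sqrt{g + L{\left(2,v \right)}} = \sqrt{-1601 + 2} = \sqrt{-1599} = i \sqrt{1599}$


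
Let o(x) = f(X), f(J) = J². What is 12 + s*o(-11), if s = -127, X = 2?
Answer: -496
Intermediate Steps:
o(x) = 4 (o(x) = 2² = 4)
12 + s*o(-11) = 12 - 127*4 = 12 - 508 = -496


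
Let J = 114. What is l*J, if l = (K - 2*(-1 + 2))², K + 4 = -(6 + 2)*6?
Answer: 332424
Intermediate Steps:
K = -52 (K = -4 - (6 + 2)*6 = -4 - 8*6 = -4 - 1*48 = -4 - 48 = -52)
l = 2916 (l = (-52 - 2*(-1 + 2))² = (-52 - 2*1)² = (-52 - 2)² = (-54)² = 2916)
l*J = 2916*114 = 332424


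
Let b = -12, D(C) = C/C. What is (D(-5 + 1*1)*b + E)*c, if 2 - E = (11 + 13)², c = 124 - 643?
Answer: 304134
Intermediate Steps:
c = -519
D(C) = 1
E = -574 (E = 2 - (11 + 13)² = 2 - 1*24² = 2 - 1*576 = 2 - 576 = -574)
(D(-5 + 1*1)*b + E)*c = (1*(-12) - 574)*(-519) = (-12 - 574)*(-519) = -586*(-519) = 304134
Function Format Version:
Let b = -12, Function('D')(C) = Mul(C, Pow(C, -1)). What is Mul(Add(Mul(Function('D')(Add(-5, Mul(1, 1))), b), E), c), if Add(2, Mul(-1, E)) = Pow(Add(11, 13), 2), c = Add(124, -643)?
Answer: 304134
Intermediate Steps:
c = -519
Function('D')(C) = 1
E = -574 (E = Add(2, Mul(-1, Pow(Add(11, 13), 2))) = Add(2, Mul(-1, Pow(24, 2))) = Add(2, Mul(-1, 576)) = Add(2, -576) = -574)
Mul(Add(Mul(Function('D')(Add(-5, Mul(1, 1))), b), E), c) = Mul(Add(Mul(1, -12), -574), -519) = Mul(Add(-12, -574), -519) = Mul(-586, -519) = 304134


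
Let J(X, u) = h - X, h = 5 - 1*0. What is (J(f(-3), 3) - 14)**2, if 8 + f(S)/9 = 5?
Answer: 324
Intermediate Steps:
h = 5 (h = 5 + 0 = 5)
f(S) = -27 (f(S) = -72 + 9*5 = -72 + 45 = -27)
J(X, u) = 5 - X
(J(f(-3), 3) - 14)**2 = ((5 - 1*(-27)) - 14)**2 = ((5 + 27) - 14)**2 = (32 - 14)**2 = 18**2 = 324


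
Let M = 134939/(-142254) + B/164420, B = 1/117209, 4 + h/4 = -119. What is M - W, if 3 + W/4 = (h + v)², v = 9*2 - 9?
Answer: -182726344169081148889/195817749908580 ≈ -9.3315e+5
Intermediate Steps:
h = -492 (h = -16 + 4*(-119) = -16 - 476 = -492)
v = 9 (v = 18 - 9 = 9)
B = 1/117209 ≈ 8.5318e-6
W = 933144 (W = -12 + 4*(-492 + 9)² = -12 + 4*(-483)² = -12 + 4*233289 = -12 + 933156 = 933144)
M = -185748389173369/195817749908580 (M = 134939/(-142254) + (1/117209)/164420 = 134939*(-1/142254) + (1/117209)*(1/164420) = -19277/20322 + 1/19271503780 = -185748389173369/195817749908580 ≈ -0.94858)
M - W = -185748389173369/195817749908580 - 1*933144 = -185748389173369/195817749908580 - 933144 = -182726344169081148889/195817749908580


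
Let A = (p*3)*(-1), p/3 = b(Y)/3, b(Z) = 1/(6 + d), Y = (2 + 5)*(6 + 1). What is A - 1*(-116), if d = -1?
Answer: 577/5 ≈ 115.40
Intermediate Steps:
Y = 49 (Y = 7*7 = 49)
b(Z) = 1/5 (b(Z) = 1/(6 - 1) = 1/5)
p = 1/5 (p = 3*((1/5)/3) = 3*((1/5)*(1/3)) = 3*(1/15) = 1/5 ≈ 0.20000)
A = -3/5 (A = ((1/5)*3)*(-1) = (3/5)*(-1) = -3/5 ≈ -0.60000)
A - 1*(-116) = -3/5 - 1*(-116) = -3/5 + 116 = 577/5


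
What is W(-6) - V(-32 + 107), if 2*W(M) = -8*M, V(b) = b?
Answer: -51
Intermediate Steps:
W(M) = -4*M (W(M) = (-8*M)/2 = -4*M)
W(-6) - V(-32 + 107) = -4*(-6) - (-32 + 107) = 24 - 1*75 = 24 - 75 = -51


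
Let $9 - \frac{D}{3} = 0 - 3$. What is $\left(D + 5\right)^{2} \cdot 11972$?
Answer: $20124932$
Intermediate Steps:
$D = 36$ ($D = 27 - 3 \left(0 - 3\right) = 27 - -9 = 27 + 9 = 36$)
$\left(D + 5\right)^{2} \cdot 11972 = \left(36 + 5\right)^{2} \cdot 11972 = 41^{2} \cdot 11972 = 1681 \cdot 11972 = 20124932$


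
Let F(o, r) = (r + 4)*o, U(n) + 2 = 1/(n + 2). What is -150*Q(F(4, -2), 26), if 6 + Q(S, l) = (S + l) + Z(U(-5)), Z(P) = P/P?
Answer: -4350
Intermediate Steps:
U(n) = -2 + 1/(2 + n) (U(n) = -2 + 1/(n + 2) = -2 + 1/(2 + n))
Z(P) = 1
F(o, r) = o*(4 + r) (F(o, r) = (4 + r)*o = o*(4 + r))
Q(S, l) = -5 + S + l (Q(S, l) = -6 + ((S + l) + 1) = -6 + (1 + S + l) = -5 + S + l)
-150*Q(F(4, -2), 26) = -150*(-5 + 4*(4 - 2) + 26) = -150*(-5 + 4*2 + 26) = -150*(-5 + 8 + 26) = -150*29 = -4350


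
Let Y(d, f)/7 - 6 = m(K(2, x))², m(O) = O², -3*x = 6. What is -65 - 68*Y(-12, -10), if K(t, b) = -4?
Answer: -124777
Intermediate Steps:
x = -2 (x = -⅓*6 = -2)
Y(d, f) = 1834 (Y(d, f) = 42 + 7*((-4)²)² = 42 + 7*16² = 42 + 7*256 = 42 + 1792 = 1834)
-65 - 68*Y(-12, -10) = -65 - 68*1834 = -65 - 124712 = -124777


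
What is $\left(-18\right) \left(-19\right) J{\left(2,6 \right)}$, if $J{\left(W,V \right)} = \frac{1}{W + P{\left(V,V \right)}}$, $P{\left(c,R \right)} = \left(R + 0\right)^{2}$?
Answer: $9$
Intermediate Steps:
$P{\left(c,R \right)} = R^{2}$
$J{\left(W,V \right)} = \frac{1}{W + V^{2}}$
$\left(-18\right) \left(-19\right) J{\left(2,6 \right)} = \frac{\left(-18\right) \left(-19\right)}{2 + 6^{2}} = \frac{342}{2 + 36} = \frac{342}{38} = 342 \cdot \frac{1}{38} = 9$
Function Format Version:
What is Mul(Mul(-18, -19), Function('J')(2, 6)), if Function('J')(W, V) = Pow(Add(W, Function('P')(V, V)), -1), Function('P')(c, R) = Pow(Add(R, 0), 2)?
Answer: 9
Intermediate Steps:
Function('P')(c, R) = Pow(R, 2)
Function('J')(W, V) = Pow(Add(W, Pow(V, 2)), -1)
Mul(Mul(-18, -19), Function('J')(2, 6)) = Mul(Mul(-18, -19), Pow(Add(2, Pow(6, 2)), -1)) = Mul(342, Pow(Add(2, 36), -1)) = Mul(342, Pow(38, -1)) = Mul(342, Rational(1, 38)) = 9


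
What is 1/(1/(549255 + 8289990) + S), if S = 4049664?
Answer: 8839245/35795972263681 ≈ 2.4693e-7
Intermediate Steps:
1/(1/(549255 + 8289990) + S) = 1/(1/(549255 + 8289990) + 4049664) = 1/(1/8839245 + 4049664) = 1/(35795972263681/8839245) = 8839245/35795972263681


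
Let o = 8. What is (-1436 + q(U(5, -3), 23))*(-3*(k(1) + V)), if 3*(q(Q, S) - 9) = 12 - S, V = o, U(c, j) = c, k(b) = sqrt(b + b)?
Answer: 34336 + 4292*sqrt(2) ≈ 40406.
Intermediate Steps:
k(b) = sqrt(2)*sqrt(b) (k(b) = sqrt(2*b) = sqrt(2)*sqrt(b))
V = 8
q(Q, S) = 13 - S/3 (q(Q, S) = 9 + (12 - S)/3 = 9 + (4 - S/3) = 13 - S/3)
(-1436 + q(U(5, -3), 23))*(-3*(k(1) + V)) = (-1436 + (13 - 1/3*23))*(-3*(sqrt(2)*sqrt(1) + 8)) = (-1436 + (13 - 23/3))*(-3*(sqrt(2)*1 + 8)) = (-1436 + 16/3)*(-3*(sqrt(2) + 8)) = -(-4292)*(8 + sqrt(2)) = -4292*(-24 - 3*sqrt(2))/3 = 34336 + 4292*sqrt(2)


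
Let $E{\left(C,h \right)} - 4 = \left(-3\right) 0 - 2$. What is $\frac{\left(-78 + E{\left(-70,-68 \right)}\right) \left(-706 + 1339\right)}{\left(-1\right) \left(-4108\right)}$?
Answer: $- \frac{12027}{1027} \approx -11.711$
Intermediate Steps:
$E{\left(C,h \right)} = 2$ ($E{\left(C,h \right)} = 4 - 2 = 2$)
$\frac{\left(-78 + E{\left(-70,-68 \right)}\right) \left(-706 + 1339\right)}{\left(-1\right) \left(-4108\right)} = \frac{\left(-78 + 2\right) \left(-706 + 1339\right)}{\left(-1\right) \left(-4108\right)} = \frac{\left(-76\right) 633}{4108} = \left(-48108\right) \frac{1}{4108} = - \frac{12027}{1027}$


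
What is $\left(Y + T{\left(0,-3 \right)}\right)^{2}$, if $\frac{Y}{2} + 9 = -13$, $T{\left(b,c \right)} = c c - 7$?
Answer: $1764$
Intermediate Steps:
$T{\left(b,c \right)} = -7 + c^{2}$ ($T{\left(b,c \right)} = c^{2} - 7 = -7 + c^{2}$)
$Y = -44$ ($Y = -18 + 2 \left(-13\right) = -18 - 26 = -44$)
$\left(Y + T{\left(0,-3 \right)}\right)^{2} = \left(-44 - \left(7 - \left(-3\right)^{2}\right)\right)^{2} = \left(-44 + \left(-7 + 9\right)\right)^{2} = \left(-44 + 2\right)^{2} = \left(-42\right)^{2} = 1764$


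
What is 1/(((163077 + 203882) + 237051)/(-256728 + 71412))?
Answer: -92658/302005 ≈ -0.30681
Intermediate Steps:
1/(((163077 + 203882) + 237051)/(-256728 + 71412)) = 1/((366959 + 237051)/(-185316)) = 1/(604010*(-1/185316)) = 1/(-302005/92658) = -92658/302005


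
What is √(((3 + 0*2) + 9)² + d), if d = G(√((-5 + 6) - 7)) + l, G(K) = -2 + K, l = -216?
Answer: √(-74 + I*√6) ≈ 0.1424 + 8.6035*I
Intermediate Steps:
d = -218 + I*√6 (d = (-2 + √((-5 + 6) - 7)) - 216 = (-2 + √(1 - 7)) - 216 = (-2 + √(-6)) - 216 = (-2 + I*√6) - 216 = -218 + I*√6 ≈ -218.0 + 2.4495*I)
√(((3 + 0*2) + 9)² + d) = √(((3 + 0*2) + 9)² + (-218 + I*√6)) = √(((3 + 0) + 9)² + (-218 + I*√6)) = √((3 + 9)² + (-218 + I*√6)) = √(12² + (-218 + I*√6)) = √(144 + (-218 + I*√6)) = √(-74 + I*√6)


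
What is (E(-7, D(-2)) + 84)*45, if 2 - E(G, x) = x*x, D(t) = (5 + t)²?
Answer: 225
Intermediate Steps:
E(G, x) = 2 - x² (E(G, x) = 2 - x*x = 2 - x²)
(E(-7, D(-2)) + 84)*45 = ((2 - ((5 - 2)²)²) + 84)*45 = ((2 - (3²)²) + 84)*45 = ((2 - 1*9²) + 84)*45 = ((2 - 1*81) + 84)*45 = ((2 - 81) + 84)*45 = (-79 + 84)*45 = 5*45 = 225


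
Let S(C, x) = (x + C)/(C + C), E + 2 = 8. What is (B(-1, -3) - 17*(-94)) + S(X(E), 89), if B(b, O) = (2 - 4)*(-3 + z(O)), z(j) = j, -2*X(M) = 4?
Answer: 6353/4 ≈ 1588.3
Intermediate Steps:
E = 6 (E = -2 + 8 = 6)
X(M) = -2 (X(M) = -1/2*4 = -2)
S(C, x) = (C + x)/(2*C) (S(C, x) = (C + x)/((2*C)) = (C + x)*(1/(2*C)) = (C + x)/(2*C))
B(b, O) = 6 - 2*O (B(b, O) = (2 - 4)*(-3 + O) = -2*(-3 + O) = 6 - 2*O)
(B(-1, -3) - 17*(-94)) + S(X(E), 89) = ((6 - 2*(-3)) - 17*(-94)) + (1/2)*(-2 + 89)/(-2) = ((6 + 6) + 1598) + (1/2)*(-1/2)*87 = (12 + 1598) - 87/4 = 1610 - 87/4 = 6353/4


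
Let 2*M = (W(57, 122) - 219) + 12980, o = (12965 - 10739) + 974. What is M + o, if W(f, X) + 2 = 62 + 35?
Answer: 9628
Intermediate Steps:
o = 3200 (o = 2226 + 974 = 3200)
W(f, X) = 95 (W(f, X) = -2 + (62 + 35) = -2 + 97 = 95)
M = 6428 (M = ((95 - 219) + 12980)/2 = (-124 + 12980)/2 = (1/2)*12856 = 6428)
M + o = 6428 + 3200 = 9628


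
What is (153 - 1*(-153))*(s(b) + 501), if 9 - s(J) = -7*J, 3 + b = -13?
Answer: 121788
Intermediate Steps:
b = -16 (b = -3 - 13 = -16)
s(J) = 9 + 7*J (s(J) = 9 - (-7)*J = 9 + 7*J)
(153 - 1*(-153))*(s(b) + 501) = (153 - 1*(-153))*((9 + 7*(-16)) + 501) = (153 + 153)*((9 - 112) + 501) = 306*(-103 + 501) = 306*398 = 121788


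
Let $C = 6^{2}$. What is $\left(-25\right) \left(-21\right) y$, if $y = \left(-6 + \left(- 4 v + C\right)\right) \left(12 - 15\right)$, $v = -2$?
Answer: $-59850$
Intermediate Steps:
$C = 36$
$y = -114$ ($y = \left(-6 + \left(\left(-4\right) \left(-2\right) + 36\right)\right) \left(12 - 15\right) = \left(-6 + \left(8 + 36\right)\right) \left(-3\right) = \left(-6 + 44\right) \left(-3\right) = 38 \left(-3\right) = -114$)
$\left(-25\right) \left(-21\right) y = \left(-25\right) \left(-21\right) \left(-114\right) = 525 \left(-114\right) = -59850$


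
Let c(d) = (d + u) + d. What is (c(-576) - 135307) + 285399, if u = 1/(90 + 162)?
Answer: 37532881/252 ≈ 1.4894e+5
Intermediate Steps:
u = 1/252 ≈ 0.0039683
c(d) = 1/252 + 2*d (c(d) = (d + 1/252) + d = (1/252 + d) + d = 1/252 + 2*d)
(c(-576) - 135307) + 285399 = ((1/252 + 2*(-576)) - 135307) + 285399 = ((1/252 - 1152) - 135307) + 285399 = (-290303/252 - 135307) + 285399 = -34387667/252 + 285399 = 37532881/252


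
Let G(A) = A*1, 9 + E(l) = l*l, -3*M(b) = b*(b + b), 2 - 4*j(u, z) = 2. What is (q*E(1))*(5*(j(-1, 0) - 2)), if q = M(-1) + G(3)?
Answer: 560/3 ≈ 186.67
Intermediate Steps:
j(u, z) = 0 (j(u, z) = ½ - ¼*2 = ½ - ½ = 0)
M(b) = -2*b²/3 (M(b) = -b*(b + b)/3 = -b*2*b/3 = -2*b²/3)
E(l) = -9 + l² (E(l) = -9 + l*l = -9 + l²)
G(A) = A
q = 7/3 (q = -⅔*(-1)² + 3 = -⅔*1 + 3 = -⅔ + 3 = 7/3 ≈ 2.3333)
(q*E(1))*(5*(j(-1, 0) - 2)) = (7*(-9 + 1²)/3)*(5*(0 - 2)) = (7*(-9 + 1)/3)*(5*(-2)) = ((7/3)*(-8))*(-10) = -56/3*(-10) = 560/3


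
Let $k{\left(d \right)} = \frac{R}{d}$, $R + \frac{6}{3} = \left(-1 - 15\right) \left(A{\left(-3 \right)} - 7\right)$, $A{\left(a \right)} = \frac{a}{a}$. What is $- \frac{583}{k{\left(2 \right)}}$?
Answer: $- \frac{583}{47} \approx -12.404$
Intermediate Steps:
$A{\left(a \right)} = 1$
$R = 94$ ($R = -2 + \left(-1 - 15\right) \left(1 - 7\right) = -2 - -96 = -2 + 96 = 94$)
$k{\left(d \right)} = \frac{94}{d}$
$- \frac{583}{k{\left(2 \right)}} = - \frac{583}{94 \cdot \frac{1}{2}} = - \frac{583}{47}$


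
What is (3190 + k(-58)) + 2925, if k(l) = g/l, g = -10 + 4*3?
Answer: 177334/29 ≈ 6115.0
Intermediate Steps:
g = 2 (g = -10 + 12 = 2)
k(l) = 2/l
(3190 + k(-58)) + 2925 = (3190 + 2/(-58)) + 2925 = (3190 + 2*(-1/58)) + 2925 = (3190 - 1/29) + 2925 = 92509/29 + 2925 = 177334/29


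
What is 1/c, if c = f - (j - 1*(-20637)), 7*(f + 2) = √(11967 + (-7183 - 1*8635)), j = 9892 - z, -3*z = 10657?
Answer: -15030750/512298097159 - 63*I*√3851/512298097159 ≈ -2.934e-5 - 7.6314e-9*I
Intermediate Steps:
z = -10657/3 (z = -⅓*10657 = -10657/3 ≈ -3552.3)
j = 40333/3 (j = 9892 - 1*(-10657/3) = 9892 + 10657/3 = 40333/3 ≈ 13444.)
f = -2 + I*√3851/7 (f = -2 + √(11967 + (-7183 - 1*8635))/7 = -2 + √(11967 + (-7183 - 8635))/7 = -2 + √(11967 - 15818)/7 = -2 + √(-3851)/7 = -2 + (I*√3851)/7 = -2 + I*√3851/7 ≈ -2.0 + 8.8652*I)
c = -102250/3 + I*√3851/7 (c = (-2 + I*√3851/7) - (40333/3 - 1*(-20637)) = (-2 + I*√3851/7) - (40333/3 + 20637) = (-2 + I*√3851/7) - 1*102244/3 = (-2 + I*√3851/7) - 102244/3 = -102250/3 + I*√3851/7 ≈ -34083.0 + 8.8652*I)
1/c = 1/(-102250/3 + I*√3851/7)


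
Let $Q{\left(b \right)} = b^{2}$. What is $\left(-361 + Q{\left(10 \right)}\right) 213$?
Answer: $-55593$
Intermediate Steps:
$\left(-361 + Q{\left(10 \right)}\right) 213 = \left(-361 + 10^{2}\right) 213 = \left(-361 + 100\right) 213 = \left(-261\right) 213 = -55593$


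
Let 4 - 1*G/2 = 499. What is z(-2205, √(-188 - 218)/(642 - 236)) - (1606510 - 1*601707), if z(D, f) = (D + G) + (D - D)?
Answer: -1007998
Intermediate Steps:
G = -990 (G = 8 - 2*499 = 8 - 998 = -990)
z(D, f) = -990 + D (z(D, f) = (D - 990) + (D - D) = (-990 + D) + 0 = -990 + D)
z(-2205, √(-188 - 218)/(642 - 236)) - (1606510 - 1*601707) = (-990 - 2205) - (1606510 - 1*601707) = -3195 - (1606510 - 601707) = -3195 - 1*1004803 = -3195 - 1004803 = -1007998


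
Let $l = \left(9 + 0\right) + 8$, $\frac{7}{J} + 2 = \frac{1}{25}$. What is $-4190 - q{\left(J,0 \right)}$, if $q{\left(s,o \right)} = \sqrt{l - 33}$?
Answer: $-4190 - 4 i \approx -4190.0 - 4.0 i$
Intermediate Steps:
$J = - \frac{25}{7}$ ($J = \frac{7}{-2 + \frac{1}{25}} = \frac{7}{- \frac{49}{25}} = 7 \left(- \frac{25}{49}\right) = - \frac{25}{7} \approx -3.5714$)
$l = 17$ ($l = 9 + 8 = 17$)
$q{\left(s,o \right)} = 4 i$ ($q{\left(s,o \right)} = \sqrt{17 - 33} = \sqrt{-16} = 4 i$)
$-4190 - q{\left(J,0 \right)} = -4190 - 4 i$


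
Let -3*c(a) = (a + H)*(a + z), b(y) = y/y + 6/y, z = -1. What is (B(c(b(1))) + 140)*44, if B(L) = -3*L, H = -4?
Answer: 6952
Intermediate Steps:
b(y) = 1 + 6/y
c(a) = -(-1 + a)*(-4 + a)/3 (c(a) = -(a - 4)*(a - 1)/3 = -(-4 + a)*(-1 + a)/3 = -(-1 + a)*(-4 + a)/3)
(B(c(b(1))) + 140)*44 = (-3*(-4/3 - (6 + 1)²/3 + 5*((6 + 1)/1)/3) + 140)*44 = (-3*(-4/3 - (1*7)²/3 + 5*(1*7)/3) + 140)*44 = (-3*(-4/3 - ⅓*7² + (5/3)*7) + 140)*44 = (-3*(-4/3 - ⅓*49 + 35/3) + 140)*44 = (-3*(-4/3 - 49/3 + 35/3) + 140)*44 = (-3*(-6) + 140)*44 = (18 + 140)*44 = 158*44 = 6952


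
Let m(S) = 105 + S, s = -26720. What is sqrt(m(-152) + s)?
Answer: I*sqrt(26767) ≈ 163.61*I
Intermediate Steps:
sqrt(m(-152) + s) = sqrt((105 - 152) - 26720) = sqrt(-47 - 26720) = sqrt(-26767) = I*sqrt(26767)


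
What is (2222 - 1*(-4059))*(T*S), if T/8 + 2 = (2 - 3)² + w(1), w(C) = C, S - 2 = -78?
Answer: 0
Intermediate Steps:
S = -76 (S = 2 - 78 = -76)
T = 0 (T = -16 + 8*((2 - 3)² + 1) = -16 + 8*((-1)² + 1) = -16 + 8*(1 + 1) = -16 + 8*2 = -16 + 16 = 0)
(2222 - 1*(-4059))*(T*S) = (2222 - 1*(-4059))*(0*(-76)) = (2222 + 4059)*0 = 6281*0 = 0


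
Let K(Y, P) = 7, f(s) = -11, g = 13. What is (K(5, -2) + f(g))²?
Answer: 16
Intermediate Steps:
(K(5, -2) + f(g))² = (7 - 11)² = (-4)² = 16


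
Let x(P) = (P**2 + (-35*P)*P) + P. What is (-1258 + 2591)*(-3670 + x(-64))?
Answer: -190616334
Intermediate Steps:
x(P) = P - 34*P**2 (x(P) = (P**2 - 35*P**2) + P = -34*P**2 + P = P - 34*P**2)
(-1258 + 2591)*(-3670 + x(-64)) = (-1258 + 2591)*(-3670 - 64*(1 - 34*(-64))) = 1333*(-3670 - 64*(1 + 2176)) = 1333*(-3670 - 64*2177) = 1333*(-3670 - 139328) = 1333*(-142998) = -190616334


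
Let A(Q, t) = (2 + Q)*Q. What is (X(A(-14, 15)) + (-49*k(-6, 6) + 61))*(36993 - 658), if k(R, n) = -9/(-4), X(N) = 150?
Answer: 14643005/4 ≈ 3.6608e+6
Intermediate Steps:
A(Q, t) = Q*(2 + Q)
k(R, n) = 9/4 (k(R, n) = -9*(-¼) = 9/4)
(X(A(-14, 15)) + (-49*k(-6, 6) + 61))*(36993 - 658) = (150 + (-49*9/4 + 61))*(36993 - 658) = (150 + (-441/4 + 61))*36335 = (150 - 197/4)*36335 = (403/4)*36335 = 14643005/4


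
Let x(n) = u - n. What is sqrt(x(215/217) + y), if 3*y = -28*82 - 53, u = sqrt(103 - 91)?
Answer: sqrt(-36917342 + 94178*sqrt(3))/217 ≈ 27.938*I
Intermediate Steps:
u = 2*sqrt(3) (u = sqrt(12) = 2*sqrt(3) ≈ 3.4641)
y = -783 (y = (-28*82 - 53)/3 = (-2296 - 53)/3 = (1/3)*(-2349) = -783)
x(n) = -n + 2*sqrt(3) (x(n) = 2*sqrt(3) - n = -n + 2*sqrt(3))
sqrt(x(215/217) + y) = sqrt((-215/217 + 2*sqrt(3)) - 783) = sqrt(-170126/217 + 2*sqrt(3))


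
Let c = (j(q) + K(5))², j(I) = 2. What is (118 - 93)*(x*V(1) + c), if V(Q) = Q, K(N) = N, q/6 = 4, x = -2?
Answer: 1175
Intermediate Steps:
q = 24 (q = 6*4 = 24)
c = 49 (c = (2 + 5)² = 7² = 49)
(118 - 93)*(x*V(1) + c) = (118 - 93)*(-2*1 + 49) = 25*(-2 + 49) = 25*47 = 1175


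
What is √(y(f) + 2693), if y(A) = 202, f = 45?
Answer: √2895 ≈ 53.805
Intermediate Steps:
√(y(f) + 2693) = √(202 + 2693) = √2895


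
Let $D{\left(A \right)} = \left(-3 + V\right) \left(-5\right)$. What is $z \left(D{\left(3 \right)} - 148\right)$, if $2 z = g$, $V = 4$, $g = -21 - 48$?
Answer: $\frac{10557}{2} \approx 5278.5$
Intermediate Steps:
$g = -69$ ($g = -21 - 48 = -69$)
$z = - \frac{69}{2}$ ($z = \frac{1}{2} \left(-69\right) = - \frac{69}{2} \approx -34.5$)
$D{\left(A \right)} = -5$ ($D{\left(A \right)} = \left(-3 + 4\right) \left(-5\right) = 1 \left(-5\right) = -5$)
$z \left(D{\left(3 \right)} - 148\right) = - \frac{69 \left(-5 - 148\right)}{2} = \left(- \frac{69}{2}\right) \left(-153\right) = \frac{10557}{2}$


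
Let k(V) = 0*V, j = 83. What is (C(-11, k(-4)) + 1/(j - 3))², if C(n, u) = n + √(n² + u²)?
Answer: 1/6400 ≈ 0.00015625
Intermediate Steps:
k(V) = 0
(C(-11, k(-4)) + 1/(j - 3))² = ((-11 + √((-11)² + 0²)) + 1/(83 - 3))² = ((-11 + √(121 + 0)) + 1/80)² = ((-11 + √121) + 1/80)² = ((-11 + 11) + 1/80)² = (0 + 1/80)² = (1/80)² = 1/6400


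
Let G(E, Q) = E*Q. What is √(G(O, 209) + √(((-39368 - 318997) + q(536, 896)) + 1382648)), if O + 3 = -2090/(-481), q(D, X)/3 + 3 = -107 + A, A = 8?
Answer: √(65042263 + 231361*√1023977)/481 ≈ 35.959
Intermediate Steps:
q(D, X) = -306 (q(D, X) = -9 + 3*(-107 + 8) = -9 + 3*(-99) = -9 - 297 = -306)
O = 647/481 (O = -3 - 2090/(-481) = -3 - 2090*(-1/481) = -3 + 2090/481 = 647/481 ≈ 1.3451)
√(G(O, 209) + √(((-39368 - 318997) + q(536, 896)) + 1382648)) = √((647/481)*209 + √(((-39368 - 318997) - 306) + 1382648)) = √(135223/481 + √((-358365 - 306) + 1382648)) = √(135223/481 + √(-358671 + 1382648)) = √(135223/481 + √1023977)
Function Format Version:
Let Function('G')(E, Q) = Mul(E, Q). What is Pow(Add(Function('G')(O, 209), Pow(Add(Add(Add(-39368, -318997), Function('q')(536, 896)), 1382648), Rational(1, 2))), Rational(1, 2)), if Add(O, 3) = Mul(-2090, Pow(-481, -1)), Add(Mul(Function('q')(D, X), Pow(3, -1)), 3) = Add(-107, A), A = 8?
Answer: Mul(Rational(1, 481), Pow(Add(65042263, Mul(231361, Pow(1023977, Rational(1, 2)))), Rational(1, 2))) ≈ 35.959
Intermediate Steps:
Function('q')(D, X) = -306 (Function('q')(D, X) = Add(-9, Mul(3, Add(-107, 8))) = Add(-9, Mul(3, -99)) = Add(-9, -297) = -306)
O = Rational(647, 481) (O = Add(-3, Mul(-2090, Pow(-481, -1))) = Add(-3, Mul(-2090, Rational(-1, 481))) = Add(-3, Rational(2090, 481)) = Rational(647, 481) ≈ 1.3451)
Pow(Add(Function('G')(O, 209), Pow(Add(Add(Add(-39368, -318997), Function('q')(536, 896)), 1382648), Rational(1, 2))), Rational(1, 2)) = Pow(Add(Mul(Rational(647, 481), 209), Pow(Add(Add(Add(-39368, -318997), -306), 1382648), Rational(1, 2))), Rational(1, 2)) = Pow(Add(Rational(135223, 481), Pow(Add(Add(-358365, -306), 1382648), Rational(1, 2))), Rational(1, 2)) = Pow(Add(Rational(135223, 481), Pow(Add(-358671, 1382648), Rational(1, 2))), Rational(1, 2)) = Pow(Add(Rational(135223, 481), Pow(1023977, Rational(1, 2))), Rational(1, 2))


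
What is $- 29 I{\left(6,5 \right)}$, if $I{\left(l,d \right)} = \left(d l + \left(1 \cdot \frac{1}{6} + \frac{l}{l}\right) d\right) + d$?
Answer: $- \frac{7105}{6} \approx -1184.2$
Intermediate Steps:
$I{\left(l,d \right)} = \frac{13 d}{6} + d l$ ($I{\left(l,d \right)} = \left(d l + \left(1 \cdot \frac{1}{6} + 1\right) d\right) + d = \left(d l + \left(\frac{1}{6} + 1\right) d\right) + d = \left(d l + \frac{7 d}{6}\right) + d = \left(\frac{7 d}{6} + d l\right) + d = \frac{13 d}{6} + d l$)
$- 29 I{\left(6,5 \right)} = - 29 \cdot \frac{1}{6} \cdot 5 \left(13 + 6 \cdot 6\right) = - 29 \cdot \frac{1}{6} \cdot 5 \left(13 + 36\right) = - 29 \cdot \frac{1}{6} \cdot 5 \cdot 49 = \left(-29\right) \frac{245}{6} = - \frac{7105}{6}$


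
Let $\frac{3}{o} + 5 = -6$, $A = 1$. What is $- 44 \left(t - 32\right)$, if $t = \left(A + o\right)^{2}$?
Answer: $\frac{15232}{11} \approx 1384.7$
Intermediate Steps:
$o = - \frac{3}{11}$ ($o = \frac{3}{-5 - 6} = \frac{3}{-11} = 3 \left(- \frac{1}{11}\right) = - \frac{3}{11} \approx -0.27273$)
$t = \frac{64}{121}$ ($t = \left(1 - \frac{3}{11}\right)^{2} = \left(\frac{8}{11}\right)^{2} = \frac{64}{121} \approx 0.52893$)
$- 44 \left(t - 32\right) = - 44 \left(\frac{64}{121} - 32\right) = \left(-44\right) \left(- \frac{3808}{121}\right) = \frac{15232}{11}$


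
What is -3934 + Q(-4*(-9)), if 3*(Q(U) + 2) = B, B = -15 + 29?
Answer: -11794/3 ≈ -3931.3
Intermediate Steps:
B = 14
Q(U) = 8/3 (Q(U) = -2 + (⅓)*14 = -2 + 14/3 = 8/3)
-3934 + Q(-4*(-9)) = -3934 + 8/3 = -11794/3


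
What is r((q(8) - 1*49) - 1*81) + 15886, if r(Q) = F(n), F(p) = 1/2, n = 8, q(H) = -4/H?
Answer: 31773/2 ≈ 15887.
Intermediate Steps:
F(p) = ½
r(Q) = ½
r((q(8) - 1*49) - 1*81) + 15886 = ½ + 15886 = 31773/2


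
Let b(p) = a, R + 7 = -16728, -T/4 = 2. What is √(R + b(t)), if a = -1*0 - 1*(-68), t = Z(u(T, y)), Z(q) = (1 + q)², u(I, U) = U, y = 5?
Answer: I*√16667 ≈ 129.1*I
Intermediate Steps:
T = -8 (T = -4*2 = -8)
R = -16735 (R = -7 - 16728 = -16735)
t = 36 (t = (1 + 5)² = 6² = 36)
a = 68 (a = 0 + 68 = 68)
b(p) = 68
√(R + b(t)) = √(-16735 + 68) = √(-16667) = I*√16667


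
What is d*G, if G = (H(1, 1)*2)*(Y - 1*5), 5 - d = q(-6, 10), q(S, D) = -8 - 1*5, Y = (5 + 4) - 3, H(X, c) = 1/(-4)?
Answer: -9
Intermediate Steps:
H(X, c) = -¼
Y = 6 (Y = 9 - 3 = 6)
q(S, D) = -13 (q(S, D) = -8 - 5 = -13)
d = 18 (d = 5 - 1*(-13) = 5 + 13 = 18)
G = -½ (G = (-¼*2)*(6 - 1*5) = -(6 - 5)/2 = -½*1 = -½ ≈ -0.50000)
d*G = 18*(-½) = -9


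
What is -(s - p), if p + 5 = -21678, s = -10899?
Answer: -10784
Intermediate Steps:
p = -21683 (p = -5 - 21678 = -21683)
-(s - p) = -(-10899 - 1*(-21683)) = -(-10899 + 21683) = -1*10784 = -10784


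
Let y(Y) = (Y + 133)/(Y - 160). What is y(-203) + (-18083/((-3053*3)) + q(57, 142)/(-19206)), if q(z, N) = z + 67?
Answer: 696827977/322497549 ≈ 2.1607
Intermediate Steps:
y(Y) = (133 + Y)/(-160 + Y)
q(z, N) = 67 + z
y(-203) + (-18083/((-3053*3)) + q(57, 142)/(-19206)) = (133 - 203)/(-160 - 203) + (-18083/((-3053*3)) + (67 + 57)/(-19206)) = -70/(-363) + (-18083/(-9159) + 124*(-1/19206)) = -1/363*(-70) + (-18083*(-1/9159) - 62/9603) = 70/363 + (18083/9159 - 62/9603) = 70/363 + 57694397/29317959 = 696827977/322497549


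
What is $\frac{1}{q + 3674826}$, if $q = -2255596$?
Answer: $\frac{1}{1419230} \approx 7.0461 \cdot 10^{-7}$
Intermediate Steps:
$\frac{1}{q + 3674826} = \frac{1}{-2255596 + 3674826} = \frac{1}{1419230}$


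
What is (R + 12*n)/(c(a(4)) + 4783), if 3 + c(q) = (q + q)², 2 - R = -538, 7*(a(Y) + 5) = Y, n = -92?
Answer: -6909/59516 ≈ -0.11609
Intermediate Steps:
a(Y) = -5 + Y/7
R = 540 (R = 2 - 1*(-538) = 2 + 538 = 540)
c(q) = -3 + 4*q² (c(q) = -3 + (q + q)² = -3 + (2*q)² = -3 + 4*q²)
(R + 12*n)/(c(a(4)) + 4783) = (540 + 12*(-92))/((-3 + 4*(-5 + (⅐)*4)²) + 4783) = (540 - 1104)/((-3 + 4*(-5 + 4/7)²) + 4783) = -564/((-3 + 4*(-31/7)²) + 4783) = -564/((-3 + 4*(961/49)) + 4783) = -564/((-3 + 3844/49) + 4783) = -564/(3697/49 + 4783) = -564/238064/49 = -564*49/238064 = -6909/59516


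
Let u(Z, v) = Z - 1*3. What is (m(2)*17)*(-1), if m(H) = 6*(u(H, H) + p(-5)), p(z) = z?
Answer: 612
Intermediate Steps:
u(Z, v) = -3 + Z (u(Z, v) = Z - 3 = -3 + Z)
m(H) = -48 + 6*H (m(H) = 6*((-3 + H) - 5) = 6*(-8 + H) = -48 + 6*H)
(m(2)*17)*(-1) = ((-48 + 6*2)*17)*(-1) = ((-48 + 12)*17)*(-1) = -36*17*(-1) = -612*(-1) = 612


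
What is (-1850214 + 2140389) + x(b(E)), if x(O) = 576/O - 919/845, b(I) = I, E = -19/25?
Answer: 4646574164/16055 ≈ 2.8942e+5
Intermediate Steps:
E = -19/25 (E = -19*1/25 = -19/25 ≈ -0.76000)
x(O) = -919/845 + 576/O (x(O) = 576/O - 919*1/845 = 576/O - 919/845 = -919/845 + 576/O)
(-1850214 + 2140389) + x(b(E)) = (-1850214 + 2140389) + (-919/845 + 576/(-19/25)) = 290175 + (-919/845 + 576*(-25/19)) = 290175 + (-919/845 - 14400/19) = 290175 - 12185461/16055 = 4646574164/16055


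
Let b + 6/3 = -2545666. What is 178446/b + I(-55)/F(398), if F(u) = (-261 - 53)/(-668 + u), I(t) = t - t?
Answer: -29741/424278 ≈ -0.070098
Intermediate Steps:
b = -2545668 (b = -2 - 2545666 = -2545668)
I(t) = 0
F(u) = -314/(-668 + u)
178446/b + I(-55)/F(398) = 178446/(-2545668) + 0/((-314/(-668 + 398))) = 178446*(-1/2545668) + 0/((-314/(-270))) = -29741/424278 + 0/((-314*(-1/270))) = -29741/424278 + 0/(157/135) = -29741/424278 + 0*(135/157) = -29741/424278 + 0 = -29741/424278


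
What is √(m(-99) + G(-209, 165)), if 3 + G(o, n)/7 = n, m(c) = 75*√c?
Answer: 3*√(126 + 25*I*√11) ≈ 35.295 + 10.571*I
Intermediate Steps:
G(o, n) = -21 + 7*n
√(m(-99) + G(-209, 165)) = √(75*√(-99) + (-21 + 7*165)) = √(75*(3*I*√11) + (-21 + 1155)) = √(225*I*√11 + 1134) = √(1134 + 225*I*√11)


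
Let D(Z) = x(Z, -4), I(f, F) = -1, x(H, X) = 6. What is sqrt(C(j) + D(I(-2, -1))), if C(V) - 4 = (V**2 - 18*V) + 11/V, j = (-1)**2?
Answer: 2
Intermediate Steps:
j = 1
D(Z) = 6
C(V) = 4 + V**2 - 18*V + 11/V (C(V) = 4 + ((V**2 - 18*V) + 11/V) = 4 + (V**2 - 18*V + 11/V) = 4 + V**2 - 18*V + 11/V)
sqrt(C(j) + D(I(-2, -1))) = sqrt((4 + 1**2 - 18*1 + 11/1) + 6) = sqrt((4 + 1 - 18 + 11*1) + 6) = sqrt((4 + 1 - 18 + 11) + 6) = sqrt(-2 + 6) = sqrt(4) = 2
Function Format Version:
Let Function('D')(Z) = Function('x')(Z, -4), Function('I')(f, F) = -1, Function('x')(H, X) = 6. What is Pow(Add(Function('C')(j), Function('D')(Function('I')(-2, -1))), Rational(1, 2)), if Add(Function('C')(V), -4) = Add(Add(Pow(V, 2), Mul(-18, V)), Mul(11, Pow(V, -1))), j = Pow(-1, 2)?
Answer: 2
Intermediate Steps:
j = 1
Function('D')(Z) = 6
Function('C')(V) = Add(4, Pow(V, 2), Mul(-18, V), Mul(11, Pow(V, -1))) (Function('C')(V) = Add(4, Add(Add(Pow(V, 2), Mul(-18, V)), Mul(11, Pow(V, -1)))) = Add(4, Add(Pow(V, 2), Mul(-18, V), Mul(11, Pow(V, -1)))) = Add(4, Pow(V, 2), Mul(-18, V), Mul(11, Pow(V, -1))))
Pow(Add(Function('C')(j), Function('D')(Function('I')(-2, -1))), Rational(1, 2)) = Pow(Add(Add(4, Pow(1, 2), Mul(-18, 1), Mul(11, Pow(1, -1))), 6), Rational(1, 2)) = Pow(Add(Add(4, 1, -18, Mul(11, 1)), 6), Rational(1, 2)) = Pow(Add(Add(4, 1, -18, 11), 6), Rational(1, 2)) = Pow(Add(-2, 6), Rational(1, 2)) = Pow(4, Rational(1, 2)) = 2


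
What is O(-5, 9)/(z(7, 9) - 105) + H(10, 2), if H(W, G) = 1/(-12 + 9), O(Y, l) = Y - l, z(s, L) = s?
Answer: -4/21 ≈ -0.19048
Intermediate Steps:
H(W, G) = -1/3 (H(W, G) = 1/(-3) = -1/3)
O(-5, 9)/(z(7, 9) - 105) + H(10, 2) = (-5 - 1*9)/(7 - 105) - 1/3 = (-5 - 9)/(-98) - 1/3 = -1/98*(-14) - 1/3 = 1/7 - 1/3 = -4/21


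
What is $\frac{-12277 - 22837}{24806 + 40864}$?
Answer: $- \frac{17557}{32835} \approx -0.5347$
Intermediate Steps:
$\frac{-12277 - 22837}{24806 + 40864} = \frac{-12277 - 22837}{65670} = \left(-35114\right) \frac{1}{65670} = - \frac{17557}{32835}$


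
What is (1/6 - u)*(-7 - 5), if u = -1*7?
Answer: -86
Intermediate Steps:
u = -7
(1/6 - u)*(-7 - 5) = (1/6 - 1*(-7))*(-7 - 5) = (1/6 + 7)*(-12) = (43/6)*(-12) = -86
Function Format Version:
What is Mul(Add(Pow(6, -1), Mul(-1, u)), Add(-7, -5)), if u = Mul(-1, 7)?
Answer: -86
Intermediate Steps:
u = -7
Mul(Add(Pow(6, -1), Mul(-1, u)), Add(-7, -5)) = Mul(Add(Pow(6, -1), Mul(-1, -7)), Add(-7, -5)) = Mul(Add(Rational(1, 6), 7), -12) = Mul(Rational(43, 6), -12) = -86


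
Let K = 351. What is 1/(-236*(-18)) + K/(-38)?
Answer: -745505/80712 ≈ -9.2366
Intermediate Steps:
1/(-236*(-18)) + K/(-38) = 1/(-236*(-18)) + 351/(-38) = -1/236*(-1/18) + 351*(-1/38) = 1/4248 - 351/38 = -745505/80712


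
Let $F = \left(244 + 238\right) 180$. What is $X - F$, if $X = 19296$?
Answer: $-67464$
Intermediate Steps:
$F = 86760$ ($F = 482 \cdot 180 = 86760$)
$X - F = 19296 - 86760 = -67464$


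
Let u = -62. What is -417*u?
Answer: 25854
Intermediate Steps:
-417*u = -417*(-62) = 25854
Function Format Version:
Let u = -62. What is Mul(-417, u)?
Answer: 25854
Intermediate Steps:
Mul(-417, u) = Mul(-417, -62) = 25854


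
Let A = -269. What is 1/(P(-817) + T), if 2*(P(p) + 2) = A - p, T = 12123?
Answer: 1/12395 ≈ 8.0678e-5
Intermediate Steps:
P(p) = -273/2 - p/2 (P(p) = -2 + (-269 - p)/2 = -2 + (-269/2 - p/2) = -273/2 - p/2)
1/(P(-817) + T) = 1/((-273/2 - 1/2*(-817)) + 12123) = 1/((-273/2 + 817/2) + 12123) = 1/(272 + 12123) = 1/12395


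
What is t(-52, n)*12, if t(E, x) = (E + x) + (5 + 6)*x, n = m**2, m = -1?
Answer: -480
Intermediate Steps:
n = 1 (n = (-1)**2 = 1)
t(E, x) = E + 12*x (t(E, x) = (E + x) + 11*x = E + 12*x)
t(-52, n)*12 = (-52 + 12*1)*12 = (-52 + 12)*12 = -40*12 = -480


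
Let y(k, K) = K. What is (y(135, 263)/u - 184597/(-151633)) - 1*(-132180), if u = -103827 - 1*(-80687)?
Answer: 463795779306701/3508787620 ≈ 1.3218e+5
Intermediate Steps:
u = -23140 (u = -103827 + 80687 = -23140)
(y(135, 263)/u - 184597/(-151633)) - 1*(-132180) = (263/(-23140) - 184597/(-151633)) - 1*(-132180) = (263*(-1/23140) - 184597*(-1/151633)) + 132180 = (-263/23140 + 184597/151633) + 132180 = 4231695101/3508787620 + 132180 = 463795779306701/3508787620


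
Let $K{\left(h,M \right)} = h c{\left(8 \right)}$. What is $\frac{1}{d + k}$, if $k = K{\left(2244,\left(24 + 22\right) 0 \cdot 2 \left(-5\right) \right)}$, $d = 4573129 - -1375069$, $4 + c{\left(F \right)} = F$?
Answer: $\frac{1}{5957174} \approx 1.6786 \cdot 10^{-7}$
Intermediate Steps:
$c{\left(F \right)} = -4 + F$
$d = 5948198$ ($d = 4573129 + 1375069 = 5948198$)
$K{\left(h,M \right)} = 4 h$ ($K{\left(h,M \right)} = h \left(-4 + 8\right) = h 4 = 4 h$)
$k = 8976$ ($k = 4 \cdot 2244 = 8976$)
$\frac{1}{d + k} = \frac{1}{5948198 + 8976} = \frac{1}{5957174}$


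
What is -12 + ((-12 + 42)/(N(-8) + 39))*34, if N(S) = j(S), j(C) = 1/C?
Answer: 4428/311 ≈ 14.238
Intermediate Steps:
N(S) = 1/S
-12 + ((-12 + 42)/(N(-8) + 39))*34 = -12 + ((-12 + 42)/(1/(-8) + 39))*34 = -12 + (30/(-1/8 + 39))*34 = -12 + (30/(311/8))*34 = -12 + (30*(8/311))*34 = -12 + (240/311)*34 = -12 + 8160/311 = 4428/311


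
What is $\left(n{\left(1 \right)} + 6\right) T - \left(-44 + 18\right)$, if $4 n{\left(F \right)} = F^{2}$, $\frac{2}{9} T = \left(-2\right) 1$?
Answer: $- \frac{121}{4} \approx -30.25$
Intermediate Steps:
$T = -9$ ($T = \frac{9 \left(\left(-2\right) 1\right)}{2} = \frac{9}{2} \left(-2\right) = -9$)
$n{\left(F \right)} = \frac{F^{2}}{4}$
$\left(n{\left(1 \right)} + 6\right) T - \left(-44 + 18\right) = \left(\frac{1^{2}}{4} + 6\right) \left(-9\right) - \left(-44 + 18\right) = \left(\frac{1}{4} \cdot 1 + 6\right) \left(-9\right) - -26 = \left(\frac{1}{4} + 6\right) \left(-9\right) + 26 = \frac{25}{4} \left(-9\right) + 26 = - \frac{225}{4} + 26 = - \frac{121}{4}$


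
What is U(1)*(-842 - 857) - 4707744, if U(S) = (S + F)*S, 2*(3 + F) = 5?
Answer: -9417187/2 ≈ -4.7086e+6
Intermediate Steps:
F = -½ (F = -3 + (½)*5 = -3 + 5/2 = -½ ≈ -0.50000)
U(S) = S*(-½ + S) (U(S) = (S - ½)*S = (-½ + S)*S = S*(-½ + S))
U(1)*(-842 - 857) - 4707744 = (1*(-½ + 1))*(-842 - 857) - 4707744 = (1*(½))*(-1699) - 4707744 = (½)*(-1699) - 4707744 = -1699/2 - 4707744 = -9417187/2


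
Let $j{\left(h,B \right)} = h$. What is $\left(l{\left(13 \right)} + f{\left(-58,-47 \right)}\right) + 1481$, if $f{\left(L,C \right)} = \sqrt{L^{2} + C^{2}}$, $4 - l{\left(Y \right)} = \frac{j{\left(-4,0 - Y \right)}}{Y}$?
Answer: $\frac{19309}{13} + \sqrt{5573} \approx 1560.0$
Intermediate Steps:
$l{\left(Y \right)} = 4 + \frac{4}{Y}$ ($l{\left(Y \right)} = 4 - - \frac{4}{Y} = 4 + \frac{4}{Y}$)
$f{\left(L,C \right)} = \sqrt{C^{2} + L^{2}}$
$\left(l{\left(13 \right)} + f{\left(-58,-47 \right)}\right) + 1481 = \left(\left(4 + \frac{4}{13}\right) + \sqrt{\left(-47\right)^{2} + \left(-58\right)^{2}}\right) + 1481 = \left(\left(4 + 4 \cdot \frac{1}{13}\right) + \sqrt{2209 + 3364}\right) + 1481 = \left(\left(4 + \frac{4}{13}\right) + \sqrt{5573}\right) + 1481 = \left(\frac{56}{13} + \sqrt{5573}\right) + 1481 = \frac{19309}{13} + \sqrt{5573}$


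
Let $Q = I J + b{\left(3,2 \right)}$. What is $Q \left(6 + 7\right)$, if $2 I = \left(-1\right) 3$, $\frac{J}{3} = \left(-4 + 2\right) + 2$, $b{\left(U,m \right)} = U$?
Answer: $39$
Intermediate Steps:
$J = 0$ ($J = 3 \left(\left(-4 + 2\right) + 2\right) = 3 \left(-2 + 2\right) = 3 \cdot 0 = 0$)
$I = - \frac{3}{2}$ ($I = \frac{\left(-1\right) 3}{2} = \frac{1}{2} \left(-3\right) = - \frac{3}{2} \approx -1.5$)
$Q = 3$ ($Q = \left(- \frac{3}{2}\right) 0 + 3 = 0 + 3 = 3$)
$Q \left(6 + 7\right) = 3 \left(6 + 7\right) = 3 \cdot 13 = 39$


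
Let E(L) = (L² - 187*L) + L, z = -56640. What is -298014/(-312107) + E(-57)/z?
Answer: 4185506301/5892580160 ≈ 0.71030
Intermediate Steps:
E(L) = L² - 186*L
-298014/(-312107) + E(-57)/z = -298014/(-312107) - 57*(-186 - 57)/(-56640) = -298014*(-1/312107) - 57*(-243)*(-1/56640) = 298014/312107 + 13851*(-1/56640) = 298014/312107 - 4617/18880 = 4185506301/5892580160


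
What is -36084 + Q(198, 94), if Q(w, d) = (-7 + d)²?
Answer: -28515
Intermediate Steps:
-36084 + Q(198, 94) = -36084 + (-7 + 94)² = -36084 + 87² = -36084 + 7569 = -28515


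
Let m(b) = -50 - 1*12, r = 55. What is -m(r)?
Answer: 62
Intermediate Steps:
m(b) = -62 (m(b) = -50 - 12 = -62)
-m(r) = -1*(-62) = 62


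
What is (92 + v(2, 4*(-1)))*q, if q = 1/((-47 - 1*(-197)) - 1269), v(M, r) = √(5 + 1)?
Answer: -92/1119 - √6/1119 ≈ -0.084405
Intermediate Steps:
v(M, r) = √6
q = -1/1119 (q = 1/((-47 + 197) - 1269) = 1/(150 - 1269) = 1/(-1119) = -1/1119 ≈ -0.00089366)
(92 + v(2, 4*(-1)))*q = (92 + √6)*(-1/1119) = -92/1119 - √6/1119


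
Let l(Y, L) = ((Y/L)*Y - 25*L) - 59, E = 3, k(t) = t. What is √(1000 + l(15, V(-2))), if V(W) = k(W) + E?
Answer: √1141 ≈ 33.779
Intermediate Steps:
V(W) = 3 + W (V(W) = W + 3 = 3 + W)
l(Y, L) = -59 - 25*L + Y²/L (l(Y, L) = (Y²/L - 25*L) - 59 = (-25*L + Y²/L) - 59 = -59 - 25*L + Y²/L)
√(1000 + l(15, V(-2))) = √(1000 + (-59 - 25*(3 - 2) + 15²/(3 - 2))) = √(1000 + (-59 - 25*1 + 225/1)) = √(1000 + (-59 - 25 + 1*225)) = √(1000 + (-59 - 25 + 225)) = √(1000 + 141) = √1141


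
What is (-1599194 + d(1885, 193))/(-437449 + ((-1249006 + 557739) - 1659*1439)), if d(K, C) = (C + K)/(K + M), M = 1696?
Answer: 5726711636/12590856877 ≈ 0.45483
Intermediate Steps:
d(K, C) = (C + K)/(1696 + K) (d(K, C) = (C + K)/(K + 1696) = (C + K)/(1696 + K))
(-1599194 + d(1885, 193))/(-437449 + ((-1249006 + 557739) - 1659*1439)) = (-1599194 + (193 + 1885)/(1696 + 1885))/(-437449 + ((-1249006 + 557739) - 1659*1439)) = (-1599194 + 2078/3581)/(-437449 + (-691267 - 1*2387301)) = (-1599194 + (1/3581)*2078)/(-437449 + (-691267 - 2387301)) = (-1599194 + 2078/3581)/(-437449 - 3078568) = -5726711636/3581/(-3516017) = -5726711636/3581*(-1/3516017) = 5726711636/12590856877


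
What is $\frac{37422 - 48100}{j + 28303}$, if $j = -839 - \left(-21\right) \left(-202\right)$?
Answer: $- \frac{5339}{11611} \approx -0.45982$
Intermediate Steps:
$j = -5081$ ($j = -839 - 4242 = -5081$)
$\frac{37422 - 48100}{j + 28303} = \frac{37422 - 48100}{-5081 + 28303} = - \frac{10678}{23222} = \left(-10678\right) \frac{1}{23222} = - \frac{5339}{11611}$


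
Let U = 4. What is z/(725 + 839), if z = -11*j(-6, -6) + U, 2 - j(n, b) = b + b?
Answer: -75/782 ≈ -0.095908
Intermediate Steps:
j(n, b) = 2 - 2*b (j(n, b) = 2 - (b + b) = 2 - 2*b)
z = -150 (z = -11*(2 - 2*(-6)) + 4 = -11*(2 + 12) + 4 = -11*14 + 4 = -154 + 4 = -150)
z/(725 + 839) = -150/(725 + 839) = -150/1564 = -150*1/1564 = -75/782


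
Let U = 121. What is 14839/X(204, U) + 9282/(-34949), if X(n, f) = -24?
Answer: -518830979/838776 ≈ -618.56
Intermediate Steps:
14839/X(204, U) + 9282/(-34949) = 14839/(-24) + 9282/(-34949) = 14839*(-1/24) + 9282*(-1/34949) = -14839/24 - 9282/34949 = -518830979/838776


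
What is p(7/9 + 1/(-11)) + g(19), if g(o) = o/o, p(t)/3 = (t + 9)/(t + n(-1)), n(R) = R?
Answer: -2846/31 ≈ -91.806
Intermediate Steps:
p(t) = 3*(9 + t)/(-1 + t) (p(t) = 3*((t + 9)/(t - 1)) = 3*((9 + t)/(-1 + t)) = 3*(9 + t)/(-1 + t))
g(o) = 1
p(7/9 + 1/(-11)) + g(19) = 3*(9 + (7/9 + 1/(-11)))/(-1 + (7/9 + 1/(-11))) + 1 = 3*(9 + (7*(⅑) + 1*(-1/11)))/(-1 + (7*(⅑) + 1*(-1/11))) + 1 = 3*(9 + (7/9 - 1/11))/(-1 + (7/9 - 1/11)) + 1 = 3*(9 + 68/99)/(-1 + 68/99) + 1 = 3*(959/99)/(-31/99) + 1 = 3*(-99/31)*(959/99) + 1 = -2877/31 + 1 = -2846/31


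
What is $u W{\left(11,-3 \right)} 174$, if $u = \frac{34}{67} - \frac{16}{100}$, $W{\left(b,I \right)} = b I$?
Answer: $- \frac{3341844}{1675} \approx -1995.1$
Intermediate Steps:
$W{\left(b,I \right)} = I b$
$u = \frac{582}{1675}$ ($u = 34 \cdot \frac{1}{67} - \frac{4}{25} = \frac{34}{67} - \frac{4}{25} = \frac{582}{1675} \approx 0.34746$)
$u W{\left(11,-3 \right)} 174 = \frac{582 \left(\left(-3\right) 11\right)}{1675} \cdot 174 = \frac{582}{1675} \left(-33\right) 174 = \left(- \frac{19206}{1675}\right) 174 = - \frac{3341844}{1675}$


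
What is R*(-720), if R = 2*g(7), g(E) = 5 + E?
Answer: -17280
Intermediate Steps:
R = 24 (R = 2*(5 + 7) = 2*12 = 24)
R*(-720) = 24*(-720) = -17280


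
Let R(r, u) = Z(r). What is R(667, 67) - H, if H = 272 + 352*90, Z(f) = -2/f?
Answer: -21311986/667 ≈ -31952.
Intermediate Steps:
R(r, u) = -2/r
H = 31952 (H = 272 + 31680 = 31952)
R(667, 67) - H = -2/667 - 1*31952 = -2*1/667 - 31952 = -2/667 - 31952 = -21311986/667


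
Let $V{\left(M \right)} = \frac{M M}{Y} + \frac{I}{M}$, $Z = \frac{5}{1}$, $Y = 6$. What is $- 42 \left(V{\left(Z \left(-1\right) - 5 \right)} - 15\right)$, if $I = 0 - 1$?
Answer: $- \frac{371}{5} \approx -74.2$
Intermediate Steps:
$I = -1$
$Z = 5$ ($Z = 5 \cdot 1 = 5$)
$V{\left(M \right)} = - \frac{1}{M} + \frac{M^{2}}{6}$ ($V{\left(M \right)} = \frac{M M}{6} - \frac{1}{M} = M^{2} \cdot \frac{1}{6} - \frac{1}{M} = \frac{M^{2}}{6} - \frac{1}{M} = - \frac{1}{M} + \frac{M^{2}}{6}$)
$- 42 \left(V{\left(Z \left(-1\right) - 5 \right)} - 15\right) = - 42 \left(\frac{-6 + \left(5 \left(-1\right) - 5\right)^{3}}{6 \left(5 \left(-1\right) - 5\right)} - 15\right) = - 42 \left(\frac{-6 + \left(-5 - 5\right)^{3}}{6 \left(-5 - 5\right)} - 15\right) = - 42 \left(\frac{-6 + \left(-10\right)^{3}}{6 \left(-10\right)} - 15\right) = - 42 \left(\frac{1}{6} \left(- \frac{1}{10}\right) \left(-6 - 1000\right) - 15\right) = - 42 \left(\frac{1}{6} \left(- \frac{1}{10}\right) \left(-1006\right) - 15\right) = - 42 \left(\frac{503}{30} - 15\right) = \left(-42\right) \frac{53}{30} = - \frac{371}{5}$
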